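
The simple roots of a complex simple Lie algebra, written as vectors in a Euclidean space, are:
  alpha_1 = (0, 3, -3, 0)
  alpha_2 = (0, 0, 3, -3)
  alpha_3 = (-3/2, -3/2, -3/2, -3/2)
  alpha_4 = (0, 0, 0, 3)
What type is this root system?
Compute the Cartan integers a_ij = 2(alpha_i, alpha_j)/(alpha_j, alpha_j); the resulting 4x4 Cartan matrix is
[[2, -1, 0, 0], [-1, 2, 0, -2], [0, 0, 2, -1], [0, -1, -1, 2]].
The roots have two lengths (squared-length ratio 2:1); the short ones are alpha_{3,4}. The associated Dynkin diagram is a chain of 4 nodes with a double edge between the middle two (F_4), so the type is F_4.

F_4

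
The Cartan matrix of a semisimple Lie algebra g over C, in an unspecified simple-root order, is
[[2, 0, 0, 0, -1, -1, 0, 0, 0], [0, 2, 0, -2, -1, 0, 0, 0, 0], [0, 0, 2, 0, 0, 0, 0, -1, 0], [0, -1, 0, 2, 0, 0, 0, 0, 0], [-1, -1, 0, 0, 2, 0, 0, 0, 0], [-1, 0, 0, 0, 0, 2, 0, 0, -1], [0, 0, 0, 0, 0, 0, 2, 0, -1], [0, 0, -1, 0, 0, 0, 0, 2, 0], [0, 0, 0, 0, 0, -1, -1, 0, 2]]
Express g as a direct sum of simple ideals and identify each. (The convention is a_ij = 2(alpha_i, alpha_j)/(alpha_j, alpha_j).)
type A_2 + type B_7

The diagram associated to this matrix has two connected components: the simple roots {alpha_3, alpha_8} form a chain of 2 nodes with single edges (A_2), and {alpha_1, alpha_2, alpha_4, alpha_5, alpha_6, alpha_7, alpha_9} form a chain of 7 nodes with a double edge at one end; the terminal node there is the unique short simple root (B_7). A semisimple Lie algebra decomposes uniquely as the direct sum of simple ideals, one per connected component of its Dynkin diagram, so g ≅ A_2 ⊕ B_7 (dimension 8 + 105 = 113).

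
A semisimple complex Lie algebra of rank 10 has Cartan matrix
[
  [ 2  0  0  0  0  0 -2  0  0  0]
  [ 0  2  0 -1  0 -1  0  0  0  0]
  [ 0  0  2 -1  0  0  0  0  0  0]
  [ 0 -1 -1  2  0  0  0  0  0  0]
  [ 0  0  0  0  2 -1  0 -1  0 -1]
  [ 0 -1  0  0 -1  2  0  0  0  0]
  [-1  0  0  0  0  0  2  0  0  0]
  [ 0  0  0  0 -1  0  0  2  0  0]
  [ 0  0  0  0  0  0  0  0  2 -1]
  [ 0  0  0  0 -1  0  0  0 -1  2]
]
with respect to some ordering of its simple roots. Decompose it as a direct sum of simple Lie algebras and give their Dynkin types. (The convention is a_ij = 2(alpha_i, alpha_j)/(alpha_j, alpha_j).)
B_2 + E_8

The diagram associated to this matrix has two connected components: the simple roots {alpha_1, alpha_7} form a chain of 2 nodes with a double edge at one end; the terminal node there is the unique short simple root (B_2), and {alpha_2, alpha_3, alpha_4, alpha_5, alpha_6, alpha_8, alpha_9, alpha_10} form a chain of 7 nodes with one extra node attached to the third node from one end (E_8). A semisimple Lie algebra decomposes uniquely as the direct sum of simple ideals, one per connected component of its Dynkin diagram, so g ≅ B_2 ⊕ E_8 (dimension 10 + 248 = 258).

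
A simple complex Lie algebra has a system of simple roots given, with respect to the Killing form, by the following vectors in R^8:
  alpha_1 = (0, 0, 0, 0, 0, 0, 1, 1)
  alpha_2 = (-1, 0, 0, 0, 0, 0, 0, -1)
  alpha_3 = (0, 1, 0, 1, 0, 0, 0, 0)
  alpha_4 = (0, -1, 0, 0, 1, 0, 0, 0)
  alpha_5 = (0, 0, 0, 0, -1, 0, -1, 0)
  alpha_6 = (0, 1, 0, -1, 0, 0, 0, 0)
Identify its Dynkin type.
Compute the Cartan integers a_ij = 2(alpha_i, alpha_j)/(alpha_j, alpha_j); the resulting 6x6 Cartan matrix is
[[2, -1, 0, 0, -1, 0], [-1, 2, 0, 0, 0, 0], [0, 0, 2, -1, 0, 0], [0, 0, -1, 2, -1, -1], [-1, 0, 0, -1, 2, 0], [0, 0, 0, -1, 0, 2]].
All simple roots have the same length, so the diagram is simply laced. The associated Dynkin diagram is a chain of 4 nodes with a fork of two nodes at one end (D_6), so the type is D_6 (the algebra so(12)).

D_6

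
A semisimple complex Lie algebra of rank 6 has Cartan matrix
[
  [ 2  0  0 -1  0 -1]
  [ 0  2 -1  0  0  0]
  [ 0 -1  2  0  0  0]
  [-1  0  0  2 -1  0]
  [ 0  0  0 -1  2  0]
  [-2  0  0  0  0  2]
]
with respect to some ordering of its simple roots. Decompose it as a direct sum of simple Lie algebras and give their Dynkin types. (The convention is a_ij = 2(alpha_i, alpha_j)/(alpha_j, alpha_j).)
type A_2 ⊕ type C_4

The diagram associated to this matrix has two connected components: the simple roots {alpha_2, alpha_3} form a chain of 2 nodes with single edges (A_2), and {alpha_1, alpha_4, alpha_5, alpha_6} form a chain of 4 nodes with a double edge at one end; the terminal node there is the unique long simple root (C_4). A semisimple Lie algebra decomposes uniquely as the direct sum of simple ideals, one per connected component of its Dynkin diagram, so g ≅ A_2 ⊕ C_4 (dimension 8 + 36 = 44).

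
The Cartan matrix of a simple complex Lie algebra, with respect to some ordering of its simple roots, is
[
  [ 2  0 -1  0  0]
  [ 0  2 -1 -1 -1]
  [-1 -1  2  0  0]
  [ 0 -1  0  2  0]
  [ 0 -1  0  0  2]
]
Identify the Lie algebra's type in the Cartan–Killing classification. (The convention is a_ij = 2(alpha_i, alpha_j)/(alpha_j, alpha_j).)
D_5

The matrix has rank 5 with 2's on the diagonal. Reading the off-diagonal entries as Dynkin edges (a single edge where a_ij = a_ji = -1; a double or triple edge where a_ij * a_ji = 2 or 3), the diagram is a chain of 3 nodes with a fork of two nodes at one end (D_5). One simple-root ordering that puts it in standard form is (alpha_1, alpha_3, alpha_2, alpha_5, alpha_4). So the algebra is type D_5, i.e. so(10).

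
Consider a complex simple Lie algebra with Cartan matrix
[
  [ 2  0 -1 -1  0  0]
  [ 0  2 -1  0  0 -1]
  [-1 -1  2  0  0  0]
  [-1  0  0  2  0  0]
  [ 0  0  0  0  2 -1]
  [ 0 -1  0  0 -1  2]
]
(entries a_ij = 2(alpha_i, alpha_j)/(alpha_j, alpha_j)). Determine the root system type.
A_6 (sl(7))

The matrix has rank 6 with 2's on the diagonal. Reading the off-diagonal entries as Dynkin edges (a single edge where a_ij = a_ji = -1; a double or triple edge where a_ij * a_ji = 2 or 3), the diagram is a chain of 6 nodes with single edges (A_6). One simple-root ordering that puts it in standard form is (alpha_4, alpha_1, alpha_3, alpha_2, alpha_6, alpha_5). So the algebra is type A_6, i.e. sl(7).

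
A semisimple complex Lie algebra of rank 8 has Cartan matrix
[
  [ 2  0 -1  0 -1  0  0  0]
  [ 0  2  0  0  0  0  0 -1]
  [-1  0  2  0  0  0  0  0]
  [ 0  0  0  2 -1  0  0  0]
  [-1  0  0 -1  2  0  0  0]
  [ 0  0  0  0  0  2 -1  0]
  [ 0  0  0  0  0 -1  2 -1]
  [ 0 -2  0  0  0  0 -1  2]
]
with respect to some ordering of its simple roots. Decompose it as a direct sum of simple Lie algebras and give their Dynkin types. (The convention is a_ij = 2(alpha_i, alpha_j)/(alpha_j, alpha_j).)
A_4 + B_4

The diagram associated to this matrix has two connected components: the simple roots {alpha_1, alpha_3, alpha_4, alpha_5} form a chain of 4 nodes with single edges (A_4), and {alpha_2, alpha_6, alpha_7, alpha_8} form a chain of 4 nodes with a double edge at one end; the terminal node there is the unique short simple root (B_4). A semisimple Lie algebra decomposes uniquely as the direct sum of simple ideals, one per connected component of its Dynkin diagram, so g ≅ A_4 ⊕ B_4 (dimension 24 + 36 = 60).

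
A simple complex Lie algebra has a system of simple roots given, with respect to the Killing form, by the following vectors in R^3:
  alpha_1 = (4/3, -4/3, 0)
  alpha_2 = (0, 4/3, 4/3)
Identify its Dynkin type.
A_2 (sl(3))

Compute the Cartan integers a_ij = 2(alpha_i, alpha_j)/(alpha_j, alpha_j); the resulting 2x2 Cartan matrix is
[[2, -1], [-1, 2]].
All simple roots have the same length, so the diagram is simply laced. The associated Dynkin diagram is a chain of 2 nodes with single edges (A_2), so the type is A_2 (the algebra sl(3)).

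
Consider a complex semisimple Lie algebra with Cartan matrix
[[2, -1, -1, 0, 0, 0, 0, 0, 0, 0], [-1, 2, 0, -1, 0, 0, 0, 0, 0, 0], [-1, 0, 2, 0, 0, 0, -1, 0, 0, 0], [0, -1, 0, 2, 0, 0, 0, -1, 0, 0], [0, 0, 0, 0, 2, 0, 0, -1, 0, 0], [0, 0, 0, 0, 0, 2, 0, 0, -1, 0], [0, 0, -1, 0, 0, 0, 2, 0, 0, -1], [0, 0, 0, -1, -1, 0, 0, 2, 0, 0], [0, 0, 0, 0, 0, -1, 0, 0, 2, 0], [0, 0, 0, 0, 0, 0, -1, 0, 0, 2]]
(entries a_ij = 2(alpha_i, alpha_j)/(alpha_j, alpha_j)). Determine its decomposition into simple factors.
The diagram associated to this matrix has two connected components: the simple roots {alpha_6, alpha_9} form a chain of 2 nodes with single edges (A_2), and {alpha_1, alpha_2, alpha_3, alpha_4, alpha_5, alpha_7, alpha_8, alpha_10} form a chain of 8 nodes with single edges (A_8). A semisimple Lie algebra decomposes uniquely as the direct sum of simple ideals, one per connected component of its Dynkin diagram, so g ≅ A_2 ⊕ A_8 (dimension 8 + 80 = 88).

A_2 (sl(3)) ⊕ A_8 (sl(9))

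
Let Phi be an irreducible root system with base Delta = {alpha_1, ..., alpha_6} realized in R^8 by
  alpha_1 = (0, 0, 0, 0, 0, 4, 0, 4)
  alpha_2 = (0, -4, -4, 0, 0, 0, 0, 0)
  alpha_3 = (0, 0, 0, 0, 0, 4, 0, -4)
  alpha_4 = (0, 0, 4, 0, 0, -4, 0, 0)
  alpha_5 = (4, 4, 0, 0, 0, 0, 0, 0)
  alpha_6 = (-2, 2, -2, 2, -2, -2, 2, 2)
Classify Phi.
Compute the Cartan integers a_ij = 2(alpha_i, alpha_j)/(alpha_j, alpha_j); the resulting 6x6 Cartan matrix is
[[2, 0, 0, -1, 0, 0], [0, 2, 0, -1, -1, 0], [0, 0, 2, -1, 0, -1], [-1, -1, -1, 2, 0, 0], [0, -1, 0, 0, 2, 0], [0, 0, -1, 0, 0, 2]].
All simple roots have the same length, so the diagram is simply laced. The associated Dynkin diagram is a chain of 5 nodes with one extra node attached to the third node from one end (E_6), so the type is E_6.

E6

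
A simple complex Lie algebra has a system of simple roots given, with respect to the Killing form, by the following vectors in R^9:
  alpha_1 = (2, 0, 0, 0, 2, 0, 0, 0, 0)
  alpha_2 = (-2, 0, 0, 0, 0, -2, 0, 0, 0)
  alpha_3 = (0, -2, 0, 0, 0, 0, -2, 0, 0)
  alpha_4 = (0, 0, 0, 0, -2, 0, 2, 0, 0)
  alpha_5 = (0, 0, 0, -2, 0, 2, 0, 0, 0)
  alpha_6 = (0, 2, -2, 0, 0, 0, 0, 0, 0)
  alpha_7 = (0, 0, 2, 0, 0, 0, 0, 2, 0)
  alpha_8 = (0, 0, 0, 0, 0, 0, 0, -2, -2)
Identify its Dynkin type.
Compute the Cartan integers a_ij = 2(alpha_i, alpha_j)/(alpha_j, alpha_j); the resulting 8x8 Cartan matrix is
[[2, -1, 0, -1, 0, 0, 0, 0], [-1, 2, 0, 0, -1, 0, 0, 0], [0, 0, 2, -1, 0, -1, 0, 0], [-1, 0, -1, 2, 0, 0, 0, 0], [0, -1, 0, 0, 2, 0, 0, 0], [0, 0, -1, 0, 0, 2, -1, 0], [0, 0, 0, 0, 0, -1, 2, -1], [0, 0, 0, 0, 0, 0, -1, 2]].
All simple roots have the same length, so the diagram is simply laced. The associated Dynkin diagram is a chain of 8 nodes with single edges (A_8), so the type is A_8 (the algebra sl(9)).

type A_8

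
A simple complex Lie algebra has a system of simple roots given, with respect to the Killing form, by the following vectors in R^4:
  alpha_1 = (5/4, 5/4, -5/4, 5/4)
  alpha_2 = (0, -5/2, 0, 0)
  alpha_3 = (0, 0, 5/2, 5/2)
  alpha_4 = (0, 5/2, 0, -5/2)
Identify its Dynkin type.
Compute the Cartan integers a_ij = 2(alpha_i, alpha_j)/(alpha_j, alpha_j); the resulting 4x4 Cartan matrix is
[[2, -1, 0, 0], [-1, 2, 0, -1], [0, 0, 2, -1], [0, -2, -1, 2]].
The roots have two lengths (squared-length ratio 2:1); the short ones are alpha_{1,2}. The associated Dynkin diagram is a chain of 4 nodes with a double edge between the middle two (F_4), so the type is F_4.

F_4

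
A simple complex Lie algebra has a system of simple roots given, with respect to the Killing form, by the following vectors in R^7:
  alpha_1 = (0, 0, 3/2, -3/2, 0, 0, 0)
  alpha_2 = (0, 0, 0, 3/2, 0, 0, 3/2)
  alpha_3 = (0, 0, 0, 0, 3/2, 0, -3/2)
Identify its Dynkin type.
A_3

Compute the Cartan integers a_ij = 2(alpha_i, alpha_j)/(alpha_j, alpha_j); the resulting 3x3 Cartan matrix is
[[2, -1, 0], [-1, 2, -1], [0, -1, 2]].
All simple roots have the same length, so the diagram is simply laced. The associated Dynkin diagram is a chain of 3 nodes with single edges (A_3), so the type is A_3 (the algebra sl(4)).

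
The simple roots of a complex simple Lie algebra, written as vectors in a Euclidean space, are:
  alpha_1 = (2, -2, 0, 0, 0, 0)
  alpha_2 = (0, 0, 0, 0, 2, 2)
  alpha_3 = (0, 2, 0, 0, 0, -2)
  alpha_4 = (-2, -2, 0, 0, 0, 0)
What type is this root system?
Compute the Cartan integers a_ij = 2(alpha_i, alpha_j)/(alpha_j, alpha_j); the resulting 4x4 Cartan matrix is
[[2, 0, -1, 0], [0, 2, -1, 0], [-1, -1, 2, -1], [0, 0, -1, 2]].
All simple roots have the same length, so the diagram is simply laced. The associated Dynkin diagram is a chain of 2 nodes with a fork of two nodes at one end (D_4), so the type is D_4 (the algebra so(8)).

D_4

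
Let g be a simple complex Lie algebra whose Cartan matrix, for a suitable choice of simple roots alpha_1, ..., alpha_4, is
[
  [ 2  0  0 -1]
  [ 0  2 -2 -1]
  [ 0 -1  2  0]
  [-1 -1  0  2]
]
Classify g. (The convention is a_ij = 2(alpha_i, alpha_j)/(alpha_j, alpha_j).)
The matrix has rank 4 with 2's on the diagonal. Reading the off-diagonal entries as Dynkin edges (a single edge where a_ij = a_ji = -1; a double or triple edge where a_ij * a_ji = 2 or 3), the diagram is a chain of 4 nodes with a double edge at one end; the terminal node there is the unique short simple root (B_4). One simple-root ordering that puts it in standard form is (alpha_1, alpha_4, alpha_2, alpha_3). So the algebra is type B_4, i.e. so(9).

type B_4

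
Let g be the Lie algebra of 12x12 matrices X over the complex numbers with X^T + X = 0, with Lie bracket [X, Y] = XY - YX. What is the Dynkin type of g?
D_6

This is so(12) with 12 even, which has dimension 12(12-1)/2 = 66 and rank 12/2 = 6. In the classification of classical Lie algebras, the orthogonal algebra so(2n) in an even number of variables has type D_n; here n = 6, so the Dynkin diagram is a chain of 4 nodes with a fork of two nodes at one end (D_6). Hence the type is D_6.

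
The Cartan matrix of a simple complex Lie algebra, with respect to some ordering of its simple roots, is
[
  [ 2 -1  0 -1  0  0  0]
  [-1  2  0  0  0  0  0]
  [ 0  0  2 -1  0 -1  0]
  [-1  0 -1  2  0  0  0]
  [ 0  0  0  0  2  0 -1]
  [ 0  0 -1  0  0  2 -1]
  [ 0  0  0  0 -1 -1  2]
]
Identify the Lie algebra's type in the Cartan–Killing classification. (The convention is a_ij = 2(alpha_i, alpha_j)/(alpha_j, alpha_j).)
The matrix has rank 7 with 2's on the diagonal. Reading the off-diagonal entries as Dynkin edges (a single edge where a_ij = a_ji = -1; a double or triple edge where a_ij * a_ji = 2 or 3), the diagram is a chain of 7 nodes with single edges (A_7). One simple-root ordering that puts it in standard form is (alpha_2, alpha_1, alpha_4, alpha_3, alpha_6, alpha_7, alpha_5). So the algebra is type A_7, i.e. sl(8).

type A_7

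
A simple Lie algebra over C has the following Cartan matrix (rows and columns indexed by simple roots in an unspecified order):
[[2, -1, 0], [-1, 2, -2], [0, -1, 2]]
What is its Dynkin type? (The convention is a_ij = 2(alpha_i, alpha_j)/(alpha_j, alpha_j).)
The matrix has rank 3 with 2's on the diagonal. Reading the off-diagonal entries as Dynkin edges (a single edge where a_ij = a_ji = -1; a double or triple edge where a_ij * a_ji = 2 or 3), the diagram is a chain of 3 nodes with a double edge at one end; the terminal node there is the unique short simple root (B_3). One simple-root ordering that puts it in standard form is (alpha_1, alpha_2, alpha_3). So the algebra is type B_3, i.e. so(7).

type B_3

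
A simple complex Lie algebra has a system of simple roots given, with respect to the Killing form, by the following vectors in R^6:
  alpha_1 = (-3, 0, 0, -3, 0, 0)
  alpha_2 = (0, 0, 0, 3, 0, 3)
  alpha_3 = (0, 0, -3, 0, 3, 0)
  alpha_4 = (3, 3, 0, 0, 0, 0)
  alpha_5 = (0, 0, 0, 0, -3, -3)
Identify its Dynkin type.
Compute the Cartan integers a_ij = 2(alpha_i, alpha_j)/(alpha_j, alpha_j); the resulting 5x5 Cartan matrix is
[[2, -1, 0, -1, 0], [-1, 2, 0, 0, -1], [0, 0, 2, 0, -1], [-1, 0, 0, 2, 0], [0, -1, -1, 0, 2]].
All simple roots have the same length, so the diagram is simply laced. The associated Dynkin diagram is a chain of 5 nodes with single edges (A_5), so the type is A_5 (the algebra sl(6)).

A_5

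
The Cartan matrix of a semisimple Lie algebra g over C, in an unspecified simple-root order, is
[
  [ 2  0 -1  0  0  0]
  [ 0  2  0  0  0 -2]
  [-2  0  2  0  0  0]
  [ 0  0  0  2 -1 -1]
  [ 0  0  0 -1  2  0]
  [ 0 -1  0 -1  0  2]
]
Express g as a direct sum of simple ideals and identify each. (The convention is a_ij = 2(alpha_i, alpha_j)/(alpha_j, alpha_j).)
B_2 ⊕ C_4

The diagram associated to this matrix has two connected components: the simple roots {alpha_1, alpha_3} form a chain of 2 nodes with a double edge at one end; the terminal node there is the unique short simple root (B_2), and {alpha_2, alpha_4, alpha_5, alpha_6} form a chain of 4 nodes with a double edge at one end; the terminal node there is the unique long simple root (C_4). A semisimple Lie algebra decomposes uniquely as the direct sum of simple ideals, one per connected component of its Dynkin diagram, so g ≅ B_2 ⊕ C_4 (dimension 10 + 36 = 46).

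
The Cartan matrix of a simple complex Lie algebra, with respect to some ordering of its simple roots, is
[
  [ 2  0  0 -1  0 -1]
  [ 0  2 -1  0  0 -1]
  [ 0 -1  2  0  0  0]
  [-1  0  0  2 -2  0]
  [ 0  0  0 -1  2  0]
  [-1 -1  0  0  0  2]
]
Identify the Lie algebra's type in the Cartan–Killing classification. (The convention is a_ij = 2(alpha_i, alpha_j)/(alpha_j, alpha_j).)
The matrix has rank 6 with 2's on the diagonal. Reading the off-diagonal entries as Dynkin edges (a single edge where a_ij = a_ji = -1; a double or triple edge where a_ij * a_ji = 2 or 3), the diagram is a chain of 6 nodes with a double edge at one end; the terminal node there is the unique short simple root (B_6). One simple-root ordering that puts it in standard form is (alpha_3, alpha_2, alpha_6, alpha_1, alpha_4, alpha_5). So the algebra is type B_6, i.e. so(13).

B_6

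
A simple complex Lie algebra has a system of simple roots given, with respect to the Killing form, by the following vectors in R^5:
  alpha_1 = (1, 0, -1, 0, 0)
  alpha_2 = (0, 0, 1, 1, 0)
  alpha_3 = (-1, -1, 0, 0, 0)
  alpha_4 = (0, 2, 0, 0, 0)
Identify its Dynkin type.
Compute the Cartan integers a_ij = 2(alpha_i, alpha_j)/(alpha_j, alpha_j); the resulting 4x4 Cartan matrix is
[[2, -1, -1, 0], [-1, 2, 0, 0], [-1, 0, 2, -1], [0, 0, -2, 2]].
The roots have two lengths (squared-length ratio 2:1); the short ones are alpha_{1,2,3}. The associated Dynkin diagram is a chain of 4 nodes with a double edge at one end; the terminal node there is the unique long simple root (C_4), so the type is C_4 (the algebra sp(8)).

C4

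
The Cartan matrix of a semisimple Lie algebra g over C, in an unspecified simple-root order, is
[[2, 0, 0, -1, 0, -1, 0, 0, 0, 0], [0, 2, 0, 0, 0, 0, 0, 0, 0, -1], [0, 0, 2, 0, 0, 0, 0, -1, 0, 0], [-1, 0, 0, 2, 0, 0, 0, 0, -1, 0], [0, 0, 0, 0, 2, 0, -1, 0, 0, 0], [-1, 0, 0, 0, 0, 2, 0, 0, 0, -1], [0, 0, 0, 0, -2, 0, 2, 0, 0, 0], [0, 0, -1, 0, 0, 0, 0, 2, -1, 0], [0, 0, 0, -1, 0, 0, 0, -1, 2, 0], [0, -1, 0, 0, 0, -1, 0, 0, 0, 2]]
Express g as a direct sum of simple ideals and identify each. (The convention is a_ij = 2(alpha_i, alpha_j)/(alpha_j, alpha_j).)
A_8 (sl(9)) ⊕ B_2 (so(5))

The diagram associated to this matrix has two connected components: the simple roots {alpha_1, alpha_2, alpha_3, alpha_4, alpha_6, alpha_8, alpha_9, alpha_10} form a chain of 8 nodes with single edges (A_8), and {alpha_5, alpha_7} form a chain of 2 nodes with a double edge at one end; the terminal node there is the unique short simple root (B_2). A semisimple Lie algebra decomposes uniquely as the direct sum of simple ideals, one per connected component of its Dynkin diagram, so g ≅ A_8 ⊕ B_2 (dimension 80 + 10 = 90).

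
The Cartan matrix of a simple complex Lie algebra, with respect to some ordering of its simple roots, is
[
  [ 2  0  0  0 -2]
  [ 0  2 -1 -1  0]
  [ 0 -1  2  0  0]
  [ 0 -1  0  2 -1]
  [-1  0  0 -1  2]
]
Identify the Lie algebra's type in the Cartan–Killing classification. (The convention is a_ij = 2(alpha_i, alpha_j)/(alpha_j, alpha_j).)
The matrix has rank 5 with 2's on the diagonal. Reading the off-diagonal entries as Dynkin edges (a single edge where a_ij = a_ji = -1; a double or triple edge where a_ij * a_ji = 2 or 3), the diagram is a chain of 5 nodes with a double edge at one end; the terminal node there is the unique long simple root (C_5). One simple-root ordering that puts it in standard form is (alpha_3, alpha_2, alpha_4, alpha_5, alpha_1). So the algebra is type C_5, i.e. sp(10).

C5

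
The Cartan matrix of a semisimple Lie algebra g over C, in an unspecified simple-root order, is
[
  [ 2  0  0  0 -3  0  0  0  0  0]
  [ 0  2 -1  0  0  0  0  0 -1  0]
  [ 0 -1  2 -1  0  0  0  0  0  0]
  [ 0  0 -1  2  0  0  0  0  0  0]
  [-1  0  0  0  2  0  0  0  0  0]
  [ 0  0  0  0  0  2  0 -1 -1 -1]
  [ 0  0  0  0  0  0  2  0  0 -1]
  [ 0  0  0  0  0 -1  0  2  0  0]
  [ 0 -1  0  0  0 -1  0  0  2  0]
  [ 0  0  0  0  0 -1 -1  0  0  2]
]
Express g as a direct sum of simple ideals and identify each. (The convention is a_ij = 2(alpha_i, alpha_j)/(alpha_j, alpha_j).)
E8 + G2

The diagram associated to this matrix has two connected components: the simple roots {alpha_2, alpha_3, alpha_4, alpha_6, alpha_7, alpha_8, alpha_9, alpha_10} form a chain of 7 nodes with one extra node attached to the third node from one end (E_8), and {alpha_1, alpha_5} form two nodes joined by a triple edge (G_2). A semisimple Lie algebra decomposes uniquely as the direct sum of simple ideals, one per connected component of its Dynkin diagram, so g ≅ E_8 ⊕ G_2 (dimension 248 + 14 = 262).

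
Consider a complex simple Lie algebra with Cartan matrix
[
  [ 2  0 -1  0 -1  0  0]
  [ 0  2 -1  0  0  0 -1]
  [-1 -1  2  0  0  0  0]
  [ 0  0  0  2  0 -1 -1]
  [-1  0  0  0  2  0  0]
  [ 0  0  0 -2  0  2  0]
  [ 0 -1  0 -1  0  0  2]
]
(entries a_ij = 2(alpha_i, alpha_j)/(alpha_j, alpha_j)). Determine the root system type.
The matrix has rank 7 with 2's on the diagonal. Reading the off-diagonal entries as Dynkin edges (a single edge where a_ij = a_ji = -1; a double or triple edge where a_ij * a_ji = 2 or 3), the diagram is a chain of 7 nodes with a double edge at one end; the terminal node there is the unique long simple root (C_7). One simple-root ordering that puts it in standard form is (alpha_5, alpha_1, alpha_3, alpha_2, alpha_7, alpha_4, alpha_6). So the algebra is type C_7, i.e. sp(14).

C_7 (sp(14))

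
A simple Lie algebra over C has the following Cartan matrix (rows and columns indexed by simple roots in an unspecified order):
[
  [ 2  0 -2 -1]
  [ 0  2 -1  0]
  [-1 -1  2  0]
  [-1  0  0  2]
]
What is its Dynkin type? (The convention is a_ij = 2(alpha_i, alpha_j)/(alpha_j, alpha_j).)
F4

The matrix has rank 4 with 2's on the diagonal. Reading the off-diagonal entries as Dynkin edges (a single edge where a_ij = a_ji = -1; a double or triple edge where a_ij * a_ji = 2 or 3), the diagram is a chain of 4 nodes with a double edge between the middle two (F_4). One simple-root ordering that puts it in standard form is (alpha_4, alpha_1, alpha_3, alpha_2). So the algebra is type F_4.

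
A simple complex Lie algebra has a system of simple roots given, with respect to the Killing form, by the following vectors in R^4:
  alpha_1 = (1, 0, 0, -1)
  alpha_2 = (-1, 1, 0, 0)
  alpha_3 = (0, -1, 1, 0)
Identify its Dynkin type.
Compute the Cartan integers a_ij = 2(alpha_i, alpha_j)/(alpha_j, alpha_j); the resulting 3x3 Cartan matrix is
[[2, -1, 0], [-1, 2, -1], [0, -1, 2]].
All simple roots have the same length, so the diagram is simply laced. The associated Dynkin diagram is a chain of 3 nodes with single edges (A_3), so the type is A_3 (the algebra sl(4)).

A_3 (sl(4))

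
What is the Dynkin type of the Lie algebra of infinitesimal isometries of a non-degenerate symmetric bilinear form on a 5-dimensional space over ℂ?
This is so(5) with 5 odd, which has dimension 5(5-1)/2 = 10 and rank (5-1)/2 = 2. In the classification of classical Lie algebras, the orthogonal algebra so(2n+1) in an odd number of variables has type B_n; here n = 2, so the Dynkin diagram is a chain of 2 nodes with a double edge at one end; the terminal node there is the unique short simple root (B_2). Hence the type is B_2.

B2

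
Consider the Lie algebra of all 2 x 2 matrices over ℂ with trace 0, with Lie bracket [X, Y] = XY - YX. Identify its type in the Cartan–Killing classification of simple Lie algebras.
A_1

This is sl(2), which has dimension 2^2 - 1 = 3 and rank 2 - 1 = 1 (a Cartan subalgebra is the diagonal traceless matrices). In the classification of classical Lie algebras, the special linear algebra sl(n+1) has type A_n; here n = 1, so the Dynkin diagram is a chain of 1 nodes with single edges (A_1). Hence the type is A_1.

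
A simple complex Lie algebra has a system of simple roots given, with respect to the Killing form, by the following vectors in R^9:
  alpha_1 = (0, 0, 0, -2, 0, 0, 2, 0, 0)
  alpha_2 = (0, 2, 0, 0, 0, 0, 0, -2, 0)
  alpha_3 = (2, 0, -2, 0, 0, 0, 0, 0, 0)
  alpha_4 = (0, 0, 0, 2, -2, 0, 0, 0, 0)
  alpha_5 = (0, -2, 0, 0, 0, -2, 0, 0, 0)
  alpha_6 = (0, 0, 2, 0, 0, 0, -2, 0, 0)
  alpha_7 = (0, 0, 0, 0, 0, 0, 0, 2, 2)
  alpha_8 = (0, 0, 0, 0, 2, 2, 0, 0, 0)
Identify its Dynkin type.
Compute the Cartan integers a_ij = 2(alpha_i, alpha_j)/(alpha_j, alpha_j); the resulting 8x8 Cartan matrix is
[[2, 0, 0, -1, 0, -1, 0, 0], [0, 2, 0, 0, -1, 0, -1, 0], [0, 0, 2, 0, 0, -1, 0, 0], [-1, 0, 0, 2, 0, 0, 0, -1], [0, -1, 0, 0, 2, 0, 0, -1], [-1, 0, -1, 0, 0, 2, 0, 0], [0, -1, 0, 0, 0, 0, 2, 0], [0, 0, 0, -1, -1, 0, 0, 2]].
All simple roots have the same length, so the diagram is simply laced. The associated Dynkin diagram is a chain of 8 nodes with single edges (A_8), so the type is A_8 (the algebra sl(9)).

A8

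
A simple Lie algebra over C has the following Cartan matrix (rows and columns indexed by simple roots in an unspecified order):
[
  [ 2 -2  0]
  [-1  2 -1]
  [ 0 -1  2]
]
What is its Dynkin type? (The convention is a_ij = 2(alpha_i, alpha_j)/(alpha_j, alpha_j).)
The matrix has rank 3 with 2's on the diagonal. Reading the off-diagonal entries as Dynkin edges (a single edge where a_ij = a_ji = -1; a double or triple edge where a_ij * a_ji = 2 or 3), the diagram is a chain of 3 nodes with a double edge at one end; the terminal node there is the unique long simple root (C_3). One simple-root ordering that puts it in standard form is (alpha_3, alpha_2, alpha_1). So the algebra is type C_3, i.e. sp(6).

C3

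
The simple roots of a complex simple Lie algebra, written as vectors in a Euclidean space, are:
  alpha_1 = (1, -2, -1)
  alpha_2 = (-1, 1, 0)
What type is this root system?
type G_2

Compute the Cartan integers a_ij = 2(alpha_i, alpha_j)/(alpha_j, alpha_j); the resulting 2x2 Cartan matrix is
[[2, -3], [-1, 2]].
The roots have two lengths (squared-length ratio 3:1); the short ones are alpha_{2}. The associated Dynkin diagram is two nodes joined by a triple edge (G_2), so the type is G_2.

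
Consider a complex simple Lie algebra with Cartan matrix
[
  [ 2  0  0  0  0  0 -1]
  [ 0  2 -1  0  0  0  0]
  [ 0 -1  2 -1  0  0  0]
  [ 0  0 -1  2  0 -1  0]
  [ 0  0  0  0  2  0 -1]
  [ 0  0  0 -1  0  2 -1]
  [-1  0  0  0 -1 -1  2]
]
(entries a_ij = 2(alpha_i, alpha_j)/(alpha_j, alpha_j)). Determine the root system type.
The matrix has rank 7 with 2's on the diagonal. Reading the off-diagonal entries as Dynkin edges (a single edge where a_ij = a_ji = -1; a double or triple edge where a_ij * a_ji = 2 or 3), the diagram is a chain of 5 nodes with a fork of two nodes at one end (D_7). One simple-root ordering that puts it in standard form is (alpha_2, alpha_3, alpha_4, alpha_6, alpha_7, alpha_5, alpha_1). So the algebra is type D_7, i.e. so(14).

D_7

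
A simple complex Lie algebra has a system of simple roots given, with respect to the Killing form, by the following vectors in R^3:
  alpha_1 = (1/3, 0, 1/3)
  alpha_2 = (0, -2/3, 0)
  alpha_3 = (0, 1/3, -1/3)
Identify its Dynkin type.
type C_3

Compute the Cartan integers a_ij = 2(alpha_i, alpha_j)/(alpha_j, alpha_j); the resulting 3x3 Cartan matrix is
[[2, 0, -1], [0, 2, -2], [-1, -1, 2]].
The roots have two lengths (squared-length ratio 2:1); the short ones are alpha_{1,3}. The associated Dynkin diagram is a chain of 3 nodes with a double edge at one end; the terminal node there is the unique long simple root (C_3), so the type is C_3 (the algebra sp(6)).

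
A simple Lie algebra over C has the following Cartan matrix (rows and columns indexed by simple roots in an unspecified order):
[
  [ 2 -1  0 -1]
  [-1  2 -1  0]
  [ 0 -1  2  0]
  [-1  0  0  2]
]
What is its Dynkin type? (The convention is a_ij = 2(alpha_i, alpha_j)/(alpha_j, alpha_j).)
A4

The matrix has rank 4 with 2's on the diagonal. Reading the off-diagonal entries as Dynkin edges (a single edge where a_ij = a_ji = -1; a double or triple edge where a_ij * a_ji = 2 or 3), the diagram is a chain of 4 nodes with single edges (A_4). One simple-root ordering that puts it in standard form is (alpha_4, alpha_1, alpha_2, alpha_3). So the algebra is type A_4, i.e. sl(5).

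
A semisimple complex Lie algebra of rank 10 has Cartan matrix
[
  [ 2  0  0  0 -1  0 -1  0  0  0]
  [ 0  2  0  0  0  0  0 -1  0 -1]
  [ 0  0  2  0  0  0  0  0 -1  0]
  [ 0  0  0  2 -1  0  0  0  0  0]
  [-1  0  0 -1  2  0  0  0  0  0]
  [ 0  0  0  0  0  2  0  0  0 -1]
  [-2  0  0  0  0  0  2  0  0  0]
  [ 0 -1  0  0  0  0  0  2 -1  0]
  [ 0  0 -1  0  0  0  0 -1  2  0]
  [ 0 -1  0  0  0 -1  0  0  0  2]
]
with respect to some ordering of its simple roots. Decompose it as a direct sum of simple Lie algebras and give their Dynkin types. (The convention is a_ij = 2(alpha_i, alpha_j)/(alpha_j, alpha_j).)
The diagram associated to this matrix has two connected components: the simple roots {alpha_2, alpha_3, alpha_6, alpha_8, alpha_9, alpha_10} form a chain of 6 nodes with single edges (A_6), and {alpha_1, alpha_4, alpha_5, alpha_7} form a chain of 4 nodes with a double edge at one end; the terminal node there is the unique long simple root (C_4). A semisimple Lie algebra decomposes uniquely as the direct sum of simple ideals, one per connected component of its Dynkin diagram, so g ≅ A_6 ⊕ C_4 (dimension 48 + 36 = 84).

A6 + C4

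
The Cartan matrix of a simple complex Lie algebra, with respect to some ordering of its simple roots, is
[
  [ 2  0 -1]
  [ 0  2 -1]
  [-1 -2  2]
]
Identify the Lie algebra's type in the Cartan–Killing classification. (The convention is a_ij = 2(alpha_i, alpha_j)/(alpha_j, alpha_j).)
type B_3

The matrix has rank 3 with 2's on the diagonal. Reading the off-diagonal entries as Dynkin edges (a single edge where a_ij = a_ji = -1; a double or triple edge where a_ij * a_ji = 2 or 3), the diagram is a chain of 3 nodes with a double edge at one end; the terminal node there is the unique short simple root (B_3). One simple-root ordering that puts it in standard form is (alpha_1, alpha_3, alpha_2). So the algebra is type B_3, i.e. so(7).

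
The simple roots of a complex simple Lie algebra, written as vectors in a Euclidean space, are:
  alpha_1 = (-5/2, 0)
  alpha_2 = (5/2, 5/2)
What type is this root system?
B2

Compute the Cartan integers a_ij = 2(alpha_i, alpha_j)/(alpha_j, alpha_j); the resulting 2x2 Cartan matrix is
[[2, -1], [-2, 2]].
The roots have two lengths (squared-length ratio 2:1); the short ones are alpha_{1}. The associated Dynkin diagram is a chain of 2 nodes with a double edge at one end; the terminal node there is the unique short simple root (B_2), so the type is B_2 (the algebra so(5)).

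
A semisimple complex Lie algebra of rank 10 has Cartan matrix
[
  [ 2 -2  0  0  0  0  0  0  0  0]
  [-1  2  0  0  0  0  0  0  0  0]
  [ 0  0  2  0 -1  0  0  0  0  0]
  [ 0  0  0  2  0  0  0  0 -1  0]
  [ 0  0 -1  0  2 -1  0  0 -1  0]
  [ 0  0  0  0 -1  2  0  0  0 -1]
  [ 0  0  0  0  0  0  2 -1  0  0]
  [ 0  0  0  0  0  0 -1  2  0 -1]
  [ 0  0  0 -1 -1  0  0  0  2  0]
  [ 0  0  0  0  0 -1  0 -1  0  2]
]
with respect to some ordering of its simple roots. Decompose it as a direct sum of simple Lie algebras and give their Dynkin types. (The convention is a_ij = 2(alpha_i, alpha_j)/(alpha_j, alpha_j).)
B_2 ⊕ E_8

The diagram associated to this matrix has two connected components: the simple roots {alpha_1, alpha_2} form a chain of 2 nodes with a double edge at one end; the terminal node there is the unique short simple root (B_2), and {alpha_3, alpha_4, alpha_5, alpha_6, alpha_7, alpha_8, alpha_9, alpha_10} form a chain of 7 nodes with one extra node attached to the third node from one end (E_8). A semisimple Lie algebra decomposes uniquely as the direct sum of simple ideals, one per connected component of its Dynkin diagram, so g ≅ B_2 ⊕ E_8 (dimension 10 + 248 = 258).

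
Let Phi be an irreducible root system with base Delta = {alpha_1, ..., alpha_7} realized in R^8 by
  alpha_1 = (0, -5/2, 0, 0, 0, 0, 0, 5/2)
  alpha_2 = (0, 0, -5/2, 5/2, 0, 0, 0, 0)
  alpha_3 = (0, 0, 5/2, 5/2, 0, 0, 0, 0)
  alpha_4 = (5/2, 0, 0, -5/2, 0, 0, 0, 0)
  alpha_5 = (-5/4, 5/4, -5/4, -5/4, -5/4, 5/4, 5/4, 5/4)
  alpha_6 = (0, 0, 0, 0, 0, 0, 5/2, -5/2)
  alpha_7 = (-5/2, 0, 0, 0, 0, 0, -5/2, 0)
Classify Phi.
Compute the Cartan integers a_ij = 2(alpha_i, alpha_j)/(alpha_j, alpha_j); the resulting 7x7 Cartan matrix is
[[2, 0, 0, 0, 0, -1, 0], [0, 2, 0, -1, 0, 0, 0], [0, 0, 2, -1, -1, 0, 0], [0, -1, -1, 2, 0, 0, -1], [0, 0, -1, 0, 2, 0, 0], [-1, 0, 0, 0, 0, 2, -1], [0, 0, 0, -1, 0, -1, 2]].
All simple roots have the same length, so the diagram is simply laced. The associated Dynkin diagram is a chain of 6 nodes with one extra node attached to the third node from one end (E_7), so the type is E_7.

type E_7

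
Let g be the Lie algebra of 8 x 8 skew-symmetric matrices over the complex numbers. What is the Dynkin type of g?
D_4 (so(8))

This is so(8) with 8 even, which has dimension 8(8-1)/2 = 28 and rank 8/2 = 4. In the classification of classical Lie algebras, the orthogonal algebra so(2n) in an even number of variables has type D_n; here n = 4, so the Dynkin diagram is a chain of 2 nodes with a fork of two nodes at one end (D_4). Hence the type is D_4.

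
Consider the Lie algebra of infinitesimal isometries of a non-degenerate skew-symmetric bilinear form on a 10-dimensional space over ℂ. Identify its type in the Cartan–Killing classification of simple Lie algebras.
This is sp(10), which has dimension 10(10+1)/2 = 55 and rank 10/2 = 5. In the classification of classical Lie algebras, the symplectic algebra sp(2n) has type C_n; here n = 5, so the Dynkin diagram is a chain of 5 nodes with a double edge at one end; the terminal node there is the unique long simple root (C_5). Hence the type is C_5.

C_5 (sp(10))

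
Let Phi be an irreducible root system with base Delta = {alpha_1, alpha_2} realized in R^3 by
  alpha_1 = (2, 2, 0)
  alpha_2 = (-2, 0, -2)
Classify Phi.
A2

Compute the Cartan integers a_ij = 2(alpha_i, alpha_j)/(alpha_j, alpha_j); the resulting 2x2 Cartan matrix is
[[2, -1], [-1, 2]].
All simple roots have the same length, so the diagram is simply laced. The associated Dynkin diagram is a chain of 2 nodes with single edges (A_2), so the type is A_2 (the algebra sl(3)).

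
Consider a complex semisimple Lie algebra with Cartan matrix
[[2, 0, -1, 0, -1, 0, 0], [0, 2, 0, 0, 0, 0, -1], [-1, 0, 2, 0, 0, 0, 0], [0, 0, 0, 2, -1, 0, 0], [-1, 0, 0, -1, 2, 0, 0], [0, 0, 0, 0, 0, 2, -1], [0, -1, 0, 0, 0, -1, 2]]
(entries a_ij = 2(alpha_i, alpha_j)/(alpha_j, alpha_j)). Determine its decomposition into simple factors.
A_3 + A_4

The diagram associated to this matrix has two connected components: the simple roots {alpha_2, alpha_6, alpha_7} form a chain of 3 nodes with single edges (A_3), and {alpha_1, alpha_3, alpha_4, alpha_5} form a chain of 4 nodes with single edges (A_4). A semisimple Lie algebra decomposes uniquely as the direct sum of simple ideals, one per connected component of its Dynkin diagram, so g ≅ A_3 ⊕ A_4 (dimension 15 + 24 = 39).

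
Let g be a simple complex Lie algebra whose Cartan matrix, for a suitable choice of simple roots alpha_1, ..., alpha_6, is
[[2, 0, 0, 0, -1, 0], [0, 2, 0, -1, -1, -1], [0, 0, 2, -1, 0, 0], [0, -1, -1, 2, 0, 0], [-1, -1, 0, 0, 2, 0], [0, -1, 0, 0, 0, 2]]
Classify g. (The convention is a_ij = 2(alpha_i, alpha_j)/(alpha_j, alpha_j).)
E_6

The matrix has rank 6 with 2's on the diagonal. Reading the off-diagonal entries as Dynkin edges (a single edge where a_ij = a_ji = -1; a double or triple edge where a_ij * a_ji = 2 or 3), the diagram is a chain of 5 nodes with one extra node attached to the third node from one end (E_6). One simple-root ordering that puts it in standard form is (alpha_1, alpha_6, alpha_5, alpha_2, alpha_4, alpha_3). So the algebra is type E_6.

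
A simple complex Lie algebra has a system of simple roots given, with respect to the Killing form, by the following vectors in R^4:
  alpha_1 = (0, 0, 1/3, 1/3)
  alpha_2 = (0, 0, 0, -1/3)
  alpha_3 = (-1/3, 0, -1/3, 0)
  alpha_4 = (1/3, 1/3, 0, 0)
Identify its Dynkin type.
Compute the Cartan integers a_ij = 2(alpha_i, alpha_j)/(alpha_j, alpha_j); the resulting 4x4 Cartan matrix is
[[2, -2, -1, 0], [-1, 2, 0, 0], [-1, 0, 2, -1], [0, 0, -1, 2]].
The roots have two lengths (squared-length ratio 2:1); the short ones are alpha_{2}. The associated Dynkin diagram is a chain of 4 nodes with a double edge at one end; the terminal node there is the unique short simple root (B_4), so the type is B_4 (the algebra so(9)).

type B_4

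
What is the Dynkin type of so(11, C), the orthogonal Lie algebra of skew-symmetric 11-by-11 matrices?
This is so(11) with 11 odd, which has dimension 11(11-1)/2 = 55 and rank (11-1)/2 = 5. In the classification of classical Lie algebras, the orthogonal algebra so(2n+1) in an odd number of variables has type B_n; here n = 5, so the Dynkin diagram is a chain of 5 nodes with a double edge at one end; the terminal node there is the unique short simple root (B_5). Hence the type is B_5.

B_5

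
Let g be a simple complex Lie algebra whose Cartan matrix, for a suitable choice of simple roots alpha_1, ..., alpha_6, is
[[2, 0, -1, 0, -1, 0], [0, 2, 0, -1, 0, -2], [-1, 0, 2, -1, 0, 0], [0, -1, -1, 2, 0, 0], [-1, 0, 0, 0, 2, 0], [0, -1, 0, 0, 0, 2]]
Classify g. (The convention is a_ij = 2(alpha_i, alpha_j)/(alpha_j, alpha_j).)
B_6

The matrix has rank 6 with 2's on the diagonal. Reading the off-diagonal entries as Dynkin edges (a single edge where a_ij = a_ji = -1; a double or triple edge where a_ij * a_ji = 2 or 3), the diagram is a chain of 6 nodes with a double edge at one end; the terminal node there is the unique short simple root (B_6). One simple-root ordering that puts it in standard form is (alpha_5, alpha_1, alpha_3, alpha_4, alpha_2, alpha_6). So the algebra is type B_6, i.e. so(13).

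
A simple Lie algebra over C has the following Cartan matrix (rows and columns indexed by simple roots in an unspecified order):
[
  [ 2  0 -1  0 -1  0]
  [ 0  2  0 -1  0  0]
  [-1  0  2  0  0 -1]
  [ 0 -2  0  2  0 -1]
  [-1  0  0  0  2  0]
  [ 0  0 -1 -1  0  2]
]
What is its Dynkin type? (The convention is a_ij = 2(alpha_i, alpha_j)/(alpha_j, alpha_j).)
The matrix has rank 6 with 2's on the diagonal. Reading the off-diagonal entries as Dynkin edges (a single edge where a_ij = a_ji = -1; a double or triple edge where a_ij * a_ji = 2 or 3), the diagram is a chain of 6 nodes with a double edge at one end; the terminal node there is the unique short simple root (B_6). One simple-root ordering that puts it in standard form is (alpha_5, alpha_1, alpha_3, alpha_6, alpha_4, alpha_2). So the algebra is type B_6, i.e. so(13).

type B_6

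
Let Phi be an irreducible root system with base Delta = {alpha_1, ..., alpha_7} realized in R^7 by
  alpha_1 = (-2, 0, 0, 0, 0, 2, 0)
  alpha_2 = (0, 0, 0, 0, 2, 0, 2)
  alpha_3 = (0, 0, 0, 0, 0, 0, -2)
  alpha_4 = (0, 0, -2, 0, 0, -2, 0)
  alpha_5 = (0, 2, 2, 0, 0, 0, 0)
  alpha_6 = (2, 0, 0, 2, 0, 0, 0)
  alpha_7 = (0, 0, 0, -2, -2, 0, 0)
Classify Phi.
Compute the Cartan integers a_ij = 2(alpha_i, alpha_j)/(alpha_j, alpha_j); the resulting 7x7 Cartan matrix is
[[2, 0, 0, -1, 0, -1, 0], [0, 2, -2, 0, 0, 0, -1], [0, -1, 2, 0, 0, 0, 0], [-1, 0, 0, 2, -1, 0, 0], [0, 0, 0, -1, 2, 0, 0], [-1, 0, 0, 0, 0, 2, -1], [0, -1, 0, 0, 0, -1, 2]].
The roots have two lengths (squared-length ratio 2:1); the short ones are alpha_{3}. The associated Dynkin diagram is a chain of 7 nodes with a double edge at one end; the terminal node there is the unique short simple root (B_7), so the type is B_7 (the algebra so(15)).

type B_7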